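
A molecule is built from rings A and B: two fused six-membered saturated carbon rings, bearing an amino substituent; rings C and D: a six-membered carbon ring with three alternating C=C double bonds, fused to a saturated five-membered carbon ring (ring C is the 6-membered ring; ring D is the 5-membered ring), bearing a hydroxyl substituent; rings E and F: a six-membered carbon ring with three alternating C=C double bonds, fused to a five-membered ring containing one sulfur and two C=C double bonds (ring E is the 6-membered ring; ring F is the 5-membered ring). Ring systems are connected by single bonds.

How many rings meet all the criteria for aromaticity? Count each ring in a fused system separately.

Ring A has only sp³ atoms, so it is not fully conjugated — not aromatic (cyclohexane ring).
Ring B has only sp³ atoms, so it is not fully conjugated — not aromatic (cyclohexane ring).
Ring C is planar and fully conjugated; 3 ring double bonds give 6 π electrons. That satisfies 4n+2 with n=1, so ring C is aromatic (benzene ring).
Ring D has three sp³ carbons, so it is not fully conjugated — not aromatic (cyclopentane ring).
Rings E and F form a fused bicyclic system (with one sulfur) with 9 sp² atoms and 10 π electrons from ring double bonds plus a heteroatom lone pair. 10 = 4(2)+2, so the system is aromatic and both rings count as aromatic (benzothiophene).
Aromatic: C, E, F. Total: 3.

3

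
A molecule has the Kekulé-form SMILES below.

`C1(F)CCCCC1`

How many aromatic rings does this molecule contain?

The SMILES encodes a six-membered saturated carbon ring.
The 6-membered ring has only sp³ atoms, so it is not fully conjugated — not aromatic (cyclohexane).

0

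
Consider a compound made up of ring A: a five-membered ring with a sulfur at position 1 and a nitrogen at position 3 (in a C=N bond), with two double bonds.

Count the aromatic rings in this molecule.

1

Ring A is fully conjugated (every ring atom contributes a p orbital); 2 ring double bonds (4 π electrons) plus a heteroatom lone pair (2) give 6 π electrons. That satisfies 4n+2 with n=1, so ring A is aromatic (thiazole).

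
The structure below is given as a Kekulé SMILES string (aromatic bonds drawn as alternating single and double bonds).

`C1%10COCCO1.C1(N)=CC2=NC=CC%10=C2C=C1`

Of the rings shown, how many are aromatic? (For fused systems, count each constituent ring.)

2

The SMILES encodes a six-membered saturated ring with oxygens at positions 1 and 4; two fused six-membered rings, each with three alternating double bonds; one ring is all carbon and the other has one ring nitrogen.
The 6-membered ring with two oxygens (1,4) has only sp³ atoms, so it is not fully conjugated — not aromatic (1,4-dioxane).
The fused 6/6-membered bicyclic (with one nitrogen) is a single π system with 10 sp² atoms and 10 π electrons from ring double bonds. 10 = 4(2)+2, so the system is aromatic and both rings count as aromatic (quinoline).
2 of the 3 rings are aromatic. Total: 2.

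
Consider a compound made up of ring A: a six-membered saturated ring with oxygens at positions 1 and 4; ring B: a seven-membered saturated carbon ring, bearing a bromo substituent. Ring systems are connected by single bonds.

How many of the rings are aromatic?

Ring A has only sp³ atoms, so it is not fully conjugated — not aromatic (1,4-dioxane).
Ring B has only sp³ atoms, so it is not fully conjugated — not aromatic (cycloheptane).
No ring is aromatic. Total: 0.

0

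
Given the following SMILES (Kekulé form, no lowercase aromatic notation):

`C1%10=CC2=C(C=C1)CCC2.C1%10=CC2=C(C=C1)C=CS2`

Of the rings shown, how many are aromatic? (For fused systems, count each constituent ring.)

3

The SMILES encodes a six-membered carbon ring with three alternating C=C double bonds, fused to a saturated five-membered carbon ring; a six-membered carbon ring with three alternating C=C double bonds, fused to a five-membered ring containing one sulfur and two C=C double bonds.
The 6-membered ring is planar and fully conjugated; 3 ring double bonds give 6 π electrons. 6 = 4(1)+2, so it is aromatic (benzene ring).
The 5-membered ring has three sp³ carbons, so it is not fully conjugated — not aromatic (cyclopentane ring).
The fused 6/5-membered bicyclic (with one sulfur) is a single π system with 9 sp² atoms and 10 π electrons from ring double bonds plus a heteroatom lone pair. 10 = 4(2)+2, so the system is aromatic and both rings count as aromatic (benzothiophene).
3 of the 4 rings are aromatic. Total: 3.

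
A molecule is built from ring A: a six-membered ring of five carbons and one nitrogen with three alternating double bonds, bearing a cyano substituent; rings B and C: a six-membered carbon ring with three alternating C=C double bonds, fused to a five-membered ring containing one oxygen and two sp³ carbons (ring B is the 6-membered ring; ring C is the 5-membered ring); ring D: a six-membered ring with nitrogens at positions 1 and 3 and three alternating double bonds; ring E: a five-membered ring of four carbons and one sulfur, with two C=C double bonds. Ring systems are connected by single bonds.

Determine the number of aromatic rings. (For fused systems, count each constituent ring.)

Ring A is planar and fully conjugated; 3 ring double bonds give 6 π electrons. 6 = 4(1)+2, so ring A is aromatic (pyridine).
Ring B is planar and fully conjugated; 3 ring double bonds give 6 π electrons. Since 6 = 4n+2 (n=1), ring B is aromatic (benzene ring).
Ring C has two sp³ carbons, so it is not fully conjugated — not aromatic (oxolane ring).
Ring D is planar and fully conjugated; 3 ring double bonds give 6 π electrons. Since 6 = 4n+2 (n=1), ring D is aromatic (pyrimidine).
Ring E is planar and fully conjugated; 2 ring double bonds (4 π electrons) plus a heteroatom lone pair (2) give 6 π electrons. Since 6 = 4n+2 (n=1), ring E is aromatic (thiophene).
Aromatic: A, B, D, E. Total: 4.

4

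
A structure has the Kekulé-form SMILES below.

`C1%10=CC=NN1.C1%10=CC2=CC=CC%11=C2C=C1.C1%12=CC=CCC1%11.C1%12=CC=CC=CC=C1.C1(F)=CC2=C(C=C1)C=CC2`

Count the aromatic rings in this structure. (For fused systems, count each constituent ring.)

4

The SMILES encodes a five-membered ring with two adjacent nitrogens (one bearing H, one in a double bond) and two double bonds; two fused six-membered carbon rings, each with three alternating C=C double bonds; a six-membered carbon ring with two conjugated C=C double bonds and two sp³ carbons; an eight-membered carbon ring with four alternating C=C double bonds; a six-membered carbon ring with three alternating C=C double bonds, fused to a five-membered carbon ring containing one C=C double bond and one sp³ carbon.
The 5-membered ring with two adjacent nitrogens (one N–H, one =N–) is fully conjugated (every ring atom contributes a p orbital); 2 ring double bonds (4 π electrons) plus a heteroatom lone pair (2) give 6 π electrons. 6 = 4(1)+2, so it is aromatic (pyrazole).
The fused 6/6-membered bicyclic is a single π system with 10 sp² atoms and 10 π electrons from ring double bonds. 10 = 4(2)+2, so the system is aromatic and both rings count as aromatic (naphthalene).
The 6-membered ring has two sp³ carbons, so it is not fully conjugated — not aromatic (1,3-cyclohexadiene).
The 8-membered ring has only sp² ring atoms; a planar conformation would have a fully conjugated π system of 8 electrons. But 8 = 4(2), which is 4n not 4n+2, so it is not aromatic (cyclooctatetraene) — cyclooctatetraene distorts into a non-planar tub to avoid antiaromaticity.
The second 6-membered ring is fully conjugated (every ring atom contributes a p orbital); 3 ring double bonds give 6 π electrons. That satisfies 4n+2 with n=1, so it is aromatic (benzene ring).
The 5-membered ring has one sp³ carbon, so it is not fully conjugated — not aromatic (cyclopentene ring).
4 of the 7 rings are aromatic. Total: 4.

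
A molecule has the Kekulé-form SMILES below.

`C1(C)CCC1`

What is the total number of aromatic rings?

0

The SMILES encodes a four-membered saturated carbon ring.
The 4-membered ring has only sp³ atoms, so it is not fully conjugated — not aromatic (cyclobutane).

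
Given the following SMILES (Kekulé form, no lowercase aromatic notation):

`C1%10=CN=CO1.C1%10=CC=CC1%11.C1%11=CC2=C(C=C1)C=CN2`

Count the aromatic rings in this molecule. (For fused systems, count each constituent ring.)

3

The SMILES encodes a five-membered ring with an oxygen at position 1 and a nitrogen at position 3 (in a C=N bond), with two double bonds; a five-membered carbon ring with two conjugated C=C double bonds and one sp³ carbon; a six-membered carbon ring with three alternating C=C double bonds, fused to a five-membered ring containing one N–H nitrogen and two C=C double bonds.
The 5-membered ring with one oxygen and one =N– is planar and fully conjugated; 2 ring double bonds (4 π electrons) plus a heteroatom lone pair (2) give 6 π electrons. 6 = 4(1)+2, so it is aromatic (oxazole).
The 5-membered ring has one sp³ carbon, so it is not fully conjugated — not aromatic (cyclopentadiene).
The fused 6/5-membered bicyclic (with one N–H) is a single π system with 9 sp² atoms and 10 π electrons from ring double bonds plus a heteroatom lone pair. 10 = 4(2)+2, so the system is aromatic and both rings count as aromatic (indole).
3 of the 4 rings are aromatic. Total: 3.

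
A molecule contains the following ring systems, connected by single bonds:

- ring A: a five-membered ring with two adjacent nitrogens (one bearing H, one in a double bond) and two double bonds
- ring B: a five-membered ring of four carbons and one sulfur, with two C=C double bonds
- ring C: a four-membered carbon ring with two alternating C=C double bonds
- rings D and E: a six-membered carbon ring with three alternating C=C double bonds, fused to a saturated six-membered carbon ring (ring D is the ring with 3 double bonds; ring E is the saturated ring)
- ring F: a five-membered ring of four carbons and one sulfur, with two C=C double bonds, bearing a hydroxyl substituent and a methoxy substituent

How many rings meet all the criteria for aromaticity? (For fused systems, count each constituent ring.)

4

Ring A is fully conjugated (every ring atom contributes a p orbital); 2 ring double bonds (4 π electrons) plus a heteroatom lone pair (2) give 6 π electrons. That satisfies 4n+2 with n=1, so ring A is aromatic (pyrazole).
Ring B has a continuous p-orbital overlap around the ring; 2 ring double bonds (4 π electrons) plus a heteroatom lone pair (2) give 6 π electrons. Since 6 = 4n+2 (n=1), ring B is aromatic (thiophene).
Ring C has only sp² ring atoms; a planar conformation would have a fully conjugated π system of 4 electrons. But 4 = 4(1), which is 4n not 4n+2, so ring C is not aromatic (cyclobutadiene) — cyclobutadiene is antiaromatic and distorts to a rectangle.
Ring D is fully conjugated (every ring atom contributes a p orbital); 3 ring double bonds give 6 π electrons. That satisfies 4n+2 with n=1, so ring D is aromatic (benzene ring).
Ring E has four sp³ carbons, so it is not fully conjugated — not aromatic (cyclohexane ring).
Ring F is planar and fully conjugated; 2 ring double bonds (4 π electrons) plus a heteroatom lone pair (2) give 6 π electrons. That satisfies 4n+2 with n=1, so ring F is aromatic (thiophene).
Aromatic: A, B, D, F. Total: 4.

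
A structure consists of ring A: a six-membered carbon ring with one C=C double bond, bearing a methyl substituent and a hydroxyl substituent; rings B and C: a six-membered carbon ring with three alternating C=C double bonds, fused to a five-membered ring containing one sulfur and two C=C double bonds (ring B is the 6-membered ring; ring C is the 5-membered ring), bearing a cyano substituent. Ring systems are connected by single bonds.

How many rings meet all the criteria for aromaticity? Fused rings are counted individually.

Ring A has four sp³ carbons, so it is not fully conjugated — not aromatic (cyclohexene).
Rings B and C form a fused bicyclic system (with one sulfur) with 9 sp² atoms and 10 π electrons from ring double bonds plus a heteroatom lone pair. 10 = 4(2)+2, so the system is aromatic and both rings count as aromatic (benzothiophene).
Aromatic: B, C. Total: 2.

2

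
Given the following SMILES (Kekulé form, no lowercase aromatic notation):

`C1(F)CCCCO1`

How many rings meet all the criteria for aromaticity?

The SMILES encodes a six-membered saturated ring of five carbons and one oxygen.
The 6-membered ring with one oxygen has only sp³ atoms, so it is not fully conjugated — not aromatic (tetrahydropyran).

0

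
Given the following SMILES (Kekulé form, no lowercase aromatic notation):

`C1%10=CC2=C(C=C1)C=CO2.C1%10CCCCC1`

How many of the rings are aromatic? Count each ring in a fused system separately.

2

The SMILES encodes a six-membered carbon ring with three alternating C=C double bonds, fused to a five-membered ring containing one oxygen and two C=C double bonds; a six-membered saturated carbon ring.
The fused 6/5-membered bicyclic (with one oxygen) is a single π system with 9 sp² atoms and 10 π electrons from ring double bonds plus a heteroatom lone pair. 10 = 4(2)+2, so the system is aromatic and both rings count as aromatic (benzofuran).
The 6-membered ring has only sp³ atoms, so it is not fully conjugated — not aromatic (cyclohexane).
2 of the 3 rings are aromatic. Total: 2.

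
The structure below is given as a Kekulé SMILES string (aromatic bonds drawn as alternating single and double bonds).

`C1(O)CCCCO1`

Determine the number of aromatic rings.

The SMILES encodes a six-membered saturated ring of five carbons and one oxygen.
The 6-membered ring with one oxygen has only sp³ atoms, so it is not fully conjugated — not aromatic (tetrahydropyran).

0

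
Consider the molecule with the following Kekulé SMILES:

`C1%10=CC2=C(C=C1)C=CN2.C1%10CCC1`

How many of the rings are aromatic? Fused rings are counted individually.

The SMILES encodes a six-membered carbon ring with three alternating C=C double bonds, fused to a five-membered ring containing one N–H nitrogen and two C=C double bonds; a four-membered saturated carbon ring.
The fused 6/5-membered bicyclic (with one N–H) is a single π system with 9 sp² atoms and 10 π electrons from ring double bonds plus a heteroatom lone pair. 10 = 4(2)+2, so the system is aromatic and both rings count as aromatic (indole).
The 4-membered ring has only sp³ atoms, so it is not fully conjugated — not aromatic (cyclobutane).
2 of the 3 rings are aromatic. Total: 2.

2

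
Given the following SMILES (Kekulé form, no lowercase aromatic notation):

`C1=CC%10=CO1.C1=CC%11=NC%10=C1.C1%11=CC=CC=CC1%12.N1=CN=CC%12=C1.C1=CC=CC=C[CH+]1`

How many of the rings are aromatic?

4

The SMILES encodes a five-membered ring of four carbons and one oxygen, with two C=C double bonds; a six-membered ring of five carbons and one nitrogen with three alternating double bonds; a seven-membered carbon ring with three C=C double bonds and one sp³ carbon; a six-membered ring with nitrogens at positions 1 and 3 and three alternating double bonds; a seven-membered all-carbon ring bearing a positive charge on one carbon, with three C=C double bonds.
The 5-membered ring with one oxygen is planar and fully conjugated; 2 ring double bonds (4 π electrons) plus a heteroatom lone pair (2) give 6 π electrons. Since 6 = 4n+2 (n=1), it is aromatic (furan).
The 6-membered ring with one nitrogen is planar and fully conjugated; 3 ring double bonds give 6 π electrons. Since 6 = 4n+2 (n=1), it is aromatic (pyridine).
The 7-membered ring has one sp³ carbon, so it is not fully conjugated — not aromatic (cycloheptatriene).
The 6-membered ring with two nitrogens (1,3) is fully conjugated (every ring atom contributes a p orbital); 3 ring double bonds give 6 π electrons. 6 = 4(1)+2, so it is aromatic (pyrimidine).
The second 7-membered ring is fully conjugated (every ring atom contributes a p orbital); 3 ring double bonds (6 π electrons) plus the carbocation's empty p orbital (0, but keeps the ring conjugated) give 6 π electrons. Since 6 = 4n+2 (n=1), it is aromatic (tropylium cation).
4 of the 5 rings are aromatic. Total: 4.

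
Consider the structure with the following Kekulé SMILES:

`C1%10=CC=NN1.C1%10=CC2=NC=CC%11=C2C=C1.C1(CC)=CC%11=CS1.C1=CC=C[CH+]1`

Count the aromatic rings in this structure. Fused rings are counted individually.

The SMILES encodes a five-membered ring with two adjacent nitrogens (one bearing H, one in a double bond) and two double bonds; two fused six-membered rings, each with three alternating double bonds; one ring is all carbon and the other has one ring nitrogen; a five-membered ring of four carbons and one sulfur, with two C=C double bonds; a five-membered all-carbon ring bearing a positive charge on one carbon, with two C=C double bonds.
The 5-membered ring with two adjacent nitrogens (one N–H, one =N–) is planar and fully conjugated; 2 ring double bonds (4 π electrons) plus a heteroatom lone pair (2) give 6 π electrons. 6 = 4(1)+2, so it is aromatic (pyrazole).
The fused 6/6-membered bicyclic (with one nitrogen) is a single π system with 10 sp² atoms and 10 π electrons from ring double bonds. 10 = 4(2)+2, so the system is aromatic and both rings count as aromatic (quinoline).
The 5-membered ring with one sulfur is planar and fully conjugated; 2 ring double bonds (4 π electrons) plus a heteroatom lone pair (2) give 6 π electrons. 6 = 4(1)+2, so it is aromatic (thiophene).
The 5-membered ring has only sp² ring atoms; a planar conformation would have a fully conjugated π system of 4 electrons. But 4 = 4(1), which is 4n not 4n+2, so it is not aromatic (cyclopentadienyl cation).
4 of the 5 rings are aromatic. Total: 4.

4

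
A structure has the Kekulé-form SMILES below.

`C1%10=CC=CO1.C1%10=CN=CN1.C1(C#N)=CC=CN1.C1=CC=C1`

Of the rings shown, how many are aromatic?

The SMILES encodes a five-membered ring of four carbons and one oxygen, with two C=C double bonds; a five-membered ring with nitrogens at positions 1 and 3 (one bearing H, one in a C=N bond) and two double bonds; a five-membered ring of four carbons and one nitrogen bearing a hydrogen, with two C=C double bonds; a four-membered carbon ring with two alternating C=C double bonds.
The 5-membered ring with one oxygen is fully conjugated (every ring atom contributes a p orbital); 2 ring double bonds (4 π electrons) plus a heteroatom lone pair (2) give 6 π electrons. Since 6 = 4n+2 (n=1), it is aromatic (furan).
The 5-membered ring with two nitrogens (one N–H, one =N–) has a continuous p-orbital overlap around the ring; 2 ring double bonds (4 π electrons) plus a heteroatom lone pair (2) give 6 π electrons. 6 = 4(1)+2, so it is aromatic (imidazole).
The 5-membered ring with one N–H is fully conjugated (every ring atom contributes a p orbital); 2 ring double bonds (4 π electrons) plus a heteroatom lone pair (2) give 6 π electrons. That satisfies 4n+2 with n=1, so it is aromatic (pyrrole).
The 4-membered ring has only sp² ring atoms; a planar conformation would have a fully conjugated π system of 4 electrons. But 4 = 4(1), which is 4n not 4n+2, so it is not aromatic (cyclobutadiene) — cyclobutadiene is antiaromatic and distorts to a rectangle.
3 of the 4 rings are aromatic. Total: 3.

3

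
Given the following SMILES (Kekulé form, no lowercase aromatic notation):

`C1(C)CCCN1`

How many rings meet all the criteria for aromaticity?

0

The SMILES encodes a five-membered saturated ring of four carbons and one N–H nitrogen.
The 5-membered ring with one N–H has only sp³ atoms, so it is not fully conjugated — not aromatic (pyrrolidine).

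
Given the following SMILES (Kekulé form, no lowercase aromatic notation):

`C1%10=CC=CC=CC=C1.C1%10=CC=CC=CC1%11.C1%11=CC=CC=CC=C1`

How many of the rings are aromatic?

0

The SMILES encodes an eight-membered carbon ring with four alternating C=C double bonds; a seven-membered carbon ring with three C=C double bonds and one sp³ carbon; an eight-membered carbon ring with four alternating C=C double bonds.
The 8-membered ring has only sp² ring atoms; a planar conformation would have a fully conjugated π system of 8 electrons. But 8 = 4(2), which is 4n not 4n+2, so it is not aromatic (cyclooctatetraene) — cyclooctatetraene distorts into a non-planar tub to avoid antiaromaticity.
The 7-membered ring has one sp³ carbon, so it is not fully conjugated — not aromatic (cycloheptatriene).
The second 8-membered ring has only sp² ring atoms; a planar conformation would have a fully conjugated π system of 8 electrons. But 8 = 4(2), which is 4n not 4n+2, so it is not aromatic (cyclooctatetraene) — cyclooctatetraene distorts into a non-planar tub to avoid antiaromaticity.
None of the rings are aromatic. Total: 0.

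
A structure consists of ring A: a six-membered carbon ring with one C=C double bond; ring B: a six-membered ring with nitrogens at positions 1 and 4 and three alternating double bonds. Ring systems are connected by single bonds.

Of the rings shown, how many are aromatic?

Ring A has four sp³ carbons, so it is not fully conjugated — not aromatic (cyclohexene).
Ring B is fully conjugated (every ring atom contributes a p orbital); 3 ring double bonds give 6 π electrons. 6 = 4(1)+2, so ring B is aromatic (pyrazine).
Aromatic: B. Total: 1.

1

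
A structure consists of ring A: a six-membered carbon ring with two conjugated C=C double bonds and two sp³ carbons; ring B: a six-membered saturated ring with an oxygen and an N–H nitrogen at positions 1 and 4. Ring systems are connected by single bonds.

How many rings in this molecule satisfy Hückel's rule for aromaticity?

Ring A has two sp³ carbons, so it is not fully conjugated — not aromatic (1,3-cyclohexadiene).
Ring B has only sp³ atoms, so it is not fully conjugated — not aromatic (morpholine).
No ring is aromatic. Total: 0.

0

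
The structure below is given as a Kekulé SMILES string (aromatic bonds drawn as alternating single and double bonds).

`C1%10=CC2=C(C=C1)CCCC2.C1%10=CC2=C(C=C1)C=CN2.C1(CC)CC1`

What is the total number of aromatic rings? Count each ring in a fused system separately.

The SMILES encodes a six-membered carbon ring with three alternating C=C double bonds, fused to a saturated six-membered carbon ring; a six-membered carbon ring with three alternating C=C double bonds, fused to a five-membered ring containing one N–H nitrogen and two C=C double bonds; a three-membered saturated carbon ring.
The 6-membered ring is planar and fully conjugated; 3 ring double bonds give 6 π electrons. Since 6 = 4n+2 (n=1), it is aromatic (benzene ring).
The second 6-membered ring has four sp³ carbons, so it is not fully conjugated — not aromatic (cyclohexane ring).
The fused 6/5-membered bicyclic (with one N–H) is a single π system with 9 sp² atoms and 10 π electrons from ring double bonds plus a heteroatom lone pair. 10 = 4(2)+2, so the system is aromatic and both rings count as aromatic (indole).
The 3-membered ring has only sp³ atoms, so it is not fully conjugated — not aromatic (cyclopropane).
3 of the 5 rings are aromatic. Total: 3.

3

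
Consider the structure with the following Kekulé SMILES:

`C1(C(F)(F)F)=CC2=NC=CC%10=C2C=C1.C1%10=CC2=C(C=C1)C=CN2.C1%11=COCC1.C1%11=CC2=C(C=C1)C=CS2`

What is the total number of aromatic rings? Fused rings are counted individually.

6

The SMILES encodes two fused six-membered rings, each with three alternating double bonds; one ring is all carbon and the other has one ring nitrogen; a six-membered carbon ring with three alternating C=C double bonds, fused to a five-membered ring containing one N–H nitrogen and two C=C double bonds; a five-membered ring of four carbons and one oxygen, with one C=C double bond and two sp³ carbons; a six-membered carbon ring with three alternating C=C double bonds, fused to a five-membered ring containing one sulfur and two C=C double bonds.
The fused 6/6-membered bicyclic (with one nitrogen) is a single π system with 10 sp² atoms and 10 π electrons from ring double bonds. 10 = 4(2)+2, so the system is aromatic and both rings count as aromatic (quinoline).
The fused 6/5-membered bicyclic (with one N–H) is a single π system with 9 sp² atoms and 10 π electrons from ring double bonds plus a heteroatom lone pair. 10 = 4(2)+2, so the system is aromatic and both rings count as aromatic (indole).
The 5-membered ring with one oxygen has two sp³ carbons, so it is not fully conjugated — not aromatic (2,3-dihydrofuran).
The fused 6/5-membered bicyclic (with one sulfur) is a single π system with 9 sp² atoms and 10 π electrons from ring double bonds plus a heteroatom lone pair. 10 = 4(2)+2, so the system is aromatic and both rings count as aromatic (benzothiophene).
6 of the 7 rings are aromatic. Total: 6.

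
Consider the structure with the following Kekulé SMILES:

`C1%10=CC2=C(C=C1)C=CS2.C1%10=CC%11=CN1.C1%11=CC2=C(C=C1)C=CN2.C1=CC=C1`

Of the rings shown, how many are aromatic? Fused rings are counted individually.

The SMILES encodes a six-membered carbon ring with three alternating C=C double bonds, fused to a five-membered ring containing one sulfur and two C=C double bonds; a five-membered ring of four carbons and one nitrogen bearing a hydrogen, with two C=C double bonds; a six-membered carbon ring with three alternating C=C double bonds, fused to a five-membered ring containing one N–H nitrogen and two C=C double bonds; a four-membered carbon ring with two alternating C=C double bonds.
The fused 6/5-membered bicyclic (with one sulfur) is a single π system with 9 sp² atoms and 10 π electrons from ring double bonds plus a heteroatom lone pair. 10 = 4(2)+2, so the system is aromatic and both rings count as aromatic (benzothiophene).
The 5-membered ring with one N–H is fully conjugated (every ring atom contributes a p orbital); 2 ring double bonds (4 π electrons) plus a heteroatom lone pair (2) give 6 π electrons. 6 = 4(1)+2, so it is aromatic (pyrrole).
The fused 6/5-membered bicyclic (with one N–H) is a single π system with 9 sp² atoms and 10 π electrons from ring double bonds plus a heteroatom lone pair. 10 = 4(2)+2, so the system is aromatic and both rings count as aromatic (indole).
The 4-membered ring has only sp² ring atoms; a planar conformation would have a fully conjugated π system of 4 electrons. But 4 = 4(1), which is 4n not 4n+2, so it is not aromatic (cyclobutadiene) — cyclobutadiene is antiaromatic and distorts to a rectangle.
5 of the 6 rings are aromatic. Total: 5.

5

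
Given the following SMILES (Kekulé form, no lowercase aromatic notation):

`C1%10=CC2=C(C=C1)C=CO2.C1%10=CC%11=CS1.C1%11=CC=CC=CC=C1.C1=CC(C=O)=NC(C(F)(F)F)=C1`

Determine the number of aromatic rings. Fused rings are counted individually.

4

The SMILES encodes a six-membered carbon ring with three alternating C=C double bonds, fused to a five-membered ring containing one oxygen and two C=C double bonds; a five-membered ring of four carbons and one sulfur, with two C=C double bonds; an eight-membered carbon ring with four alternating C=C double bonds; a six-membered ring of five carbons and one nitrogen with three alternating double bonds.
The fused 6/5-membered bicyclic (with one oxygen) is a single π system with 9 sp² atoms and 10 π electrons from ring double bonds plus a heteroatom lone pair. 10 = 4(2)+2, so the system is aromatic and both rings count as aromatic (benzofuran).
The 5-membered ring with one sulfur is planar and fully conjugated; 2 ring double bonds (4 π electrons) plus a heteroatom lone pair (2) give 6 π electrons. 6 = 4(1)+2, so it is aromatic (thiophene).
The 8-membered ring has only sp² ring atoms; a planar conformation would have a fully conjugated π system of 8 electrons. But 8 = 4(2), which is 4n not 4n+2, so it is not aromatic (cyclooctatetraene) — cyclooctatetraene distorts into a non-planar tub to avoid antiaromaticity.
The 6-membered ring with one nitrogen has a continuous p-orbital overlap around the ring; 3 ring double bonds give 6 π electrons. 6 = 4(1)+2, so it is aromatic (pyridine).
4 of the 5 rings are aromatic. Total: 4.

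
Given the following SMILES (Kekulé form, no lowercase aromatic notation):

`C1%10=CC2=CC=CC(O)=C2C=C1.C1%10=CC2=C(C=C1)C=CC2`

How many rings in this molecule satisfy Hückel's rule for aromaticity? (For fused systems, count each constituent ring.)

The SMILES encodes two fused six-membered carbon rings, each with three alternating C=C double bonds; a six-membered carbon ring with three alternating C=C double bonds, fused to a five-membered carbon ring containing one C=C double bond and one sp³ carbon.
The fused 6/6-membered bicyclic is a single π system with 10 sp² atoms and 10 π electrons from ring double bonds. 10 = 4(2)+2, so the system is aromatic and both rings count as aromatic (naphthalene).
The 6-membered ring has a continuous p-orbital overlap around the ring; 3 ring double bonds give 6 π electrons. Since 6 = 4n+2 (n=1), it is aromatic (benzene ring).
The 5-membered ring has one sp³ carbon, so it is not fully conjugated — not aromatic (cyclopentene ring).
3 of the 4 rings are aromatic. Total: 3.

3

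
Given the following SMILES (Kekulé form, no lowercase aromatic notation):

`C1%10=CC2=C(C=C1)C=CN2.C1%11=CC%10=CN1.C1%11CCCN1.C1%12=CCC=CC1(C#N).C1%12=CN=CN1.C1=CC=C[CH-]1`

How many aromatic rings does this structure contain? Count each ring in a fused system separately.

The SMILES encodes a six-membered carbon ring with three alternating C=C double bonds, fused to a five-membered ring containing one N–H nitrogen and two C=C double bonds; a five-membered ring of four carbons and one nitrogen bearing a hydrogen, with two C=C double bonds; a five-membered saturated ring of four carbons and one N–H nitrogen; a six-membered carbon ring with two isolated C=C double bonds and two sp³ carbons; a five-membered ring with nitrogens at positions 1 and 3 (one bearing H, one in a C=N bond) and two double bonds; a five-membered all-carbon ring bearing a negative charge on one carbon, with two C=C double bonds.
The fused 6/5-membered bicyclic (with one N–H) is a single π system with 9 sp² atoms and 10 π electrons from ring double bonds plus a heteroatom lone pair. 10 = 4(2)+2, so the system is aromatic and both rings count as aromatic (indole).
The 5-membered ring with one N–H is fully conjugated (every ring atom contributes a p orbital); 2 ring double bonds (4 π electrons) plus a heteroatom lone pair (2) give 6 π electrons. 6 = 4(1)+2, so it is aromatic (pyrrole).
The second 5-membered ring with one N–H has only sp³ atoms, so it is not fully conjugated — not aromatic (pyrrolidine).
The 6-membered ring has two sp³ carbons, so it is not fully conjugated — not aromatic (1,4-cyclohexadiene).
The 5-membered ring with two nitrogens (one N–H, one =N–) has a continuous p-orbital overlap around the ring; 2 ring double bonds (4 π electrons) plus a heteroatom lone pair (2) give 6 π electrons. That satisfies 4n+2 with n=1, so it is aromatic (imidazole).
The 5-membered ring has a continuous p-orbital overlap around the ring; 2 ring double bonds (4 π electrons) plus the carbanion lone pair (2) give 6 π electrons. That satisfies 4n+2 with n=1, so it is aromatic (cyclopentadienyl anion).
5 of the 7 rings are aromatic. Total: 5.

5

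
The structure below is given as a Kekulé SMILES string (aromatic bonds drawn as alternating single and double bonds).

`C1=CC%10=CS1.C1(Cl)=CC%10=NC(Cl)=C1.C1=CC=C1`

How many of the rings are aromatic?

The SMILES encodes a five-membered ring of four carbons and one sulfur, with two C=C double bonds; a six-membered ring of five carbons and one nitrogen with three alternating double bonds; a four-membered carbon ring with two alternating C=C double bonds.
The 5-membered ring with one sulfur is fully conjugated (every ring atom contributes a p orbital); 2 ring double bonds (4 π electrons) plus a heteroatom lone pair (2) give 6 π electrons. That satisfies 4n+2 with n=1, so it is aromatic (thiophene).
The 6-membered ring with one nitrogen is fully conjugated (every ring atom contributes a p orbital); 3 ring double bonds give 6 π electrons. 6 = 4(1)+2, so it is aromatic (pyridine).
The 4-membered ring has only sp² ring atoms; a planar conformation would have a fully conjugated π system of 4 electrons. But 4 = 4(1), which is 4n not 4n+2, so it is not aromatic (cyclobutadiene) — cyclobutadiene is antiaromatic and distorts to a rectangle.
2 of the 3 rings are aromatic. Total: 2.

2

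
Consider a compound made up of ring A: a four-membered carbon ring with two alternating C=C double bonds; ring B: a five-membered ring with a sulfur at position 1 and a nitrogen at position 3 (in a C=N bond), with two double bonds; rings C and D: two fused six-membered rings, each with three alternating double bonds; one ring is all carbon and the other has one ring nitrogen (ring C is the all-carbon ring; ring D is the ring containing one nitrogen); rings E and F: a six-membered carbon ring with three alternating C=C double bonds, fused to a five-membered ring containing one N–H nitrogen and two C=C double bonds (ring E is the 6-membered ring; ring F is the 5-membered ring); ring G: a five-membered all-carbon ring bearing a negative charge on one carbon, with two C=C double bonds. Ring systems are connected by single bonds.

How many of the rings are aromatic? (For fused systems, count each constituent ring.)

6

Ring A has only sp² ring atoms; a planar conformation would have a fully conjugated π system of 4 electrons. But 4 = 4(1), which is 4n not 4n+2, so ring A is not aromatic (cyclobutadiene) — cyclobutadiene is antiaromatic and distorts to a rectangle.
Ring B is fully conjugated (every ring atom contributes a p orbital); 2 ring double bonds (4 π electrons) plus a heteroatom lone pair (2) give 6 π electrons. Since 6 = 4n+2 (n=1), ring B is aromatic (thiazole).
Rings C and D form a fused bicyclic system (with one nitrogen) with 10 sp² atoms and 10 π electrons from ring double bonds. 10 = 4(2)+2, so the system is aromatic and both rings count as aromatic (quinoline).
Rings E and F form a fused bicyclic system (with one N–H) with 9 sp² atoms and 10 π electrons from ring double bonds plus a heteroatom lone pair. 10 = 4(2)+2, so the system is aromatic and both rings count as aromatic (indole).
Ring G has a continuous p-orbital overlap around the ring; 2 ring double bonds (4 π electrons) plus the carbanion lone pair (2) give 6 π electrons. That satisfies 4n+2 with n=1, so ring G is aromatic (cyclopentadienyl anion).
Aromatic: B, C, D, E, F, G. Total: 6.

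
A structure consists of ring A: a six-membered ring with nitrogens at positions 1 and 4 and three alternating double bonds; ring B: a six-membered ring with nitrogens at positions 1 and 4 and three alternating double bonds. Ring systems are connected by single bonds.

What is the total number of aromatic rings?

Ring A is planar and fully conjugated; 3 ring double bonds give 6 π electrons. That satisfies 4n+2 with n=1, so ring A is aromatic (pyrazine).
Ring B is planar and fully conjugated; 3 ring double bonds give 6 π electrons. Since 6 = 4n+2 (n=1), ring B is aromatic (pyrazine).
Aromatic: A, B. Total: 2.

2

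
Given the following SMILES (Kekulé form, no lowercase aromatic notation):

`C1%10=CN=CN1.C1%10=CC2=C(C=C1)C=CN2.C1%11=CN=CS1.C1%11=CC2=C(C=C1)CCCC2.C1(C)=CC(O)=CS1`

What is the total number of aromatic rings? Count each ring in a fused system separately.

The SMILES encodes a five-membered ring with nitrogens at positions 1 and 3 (one bearing H, one in a C=N bond) and two double bonds; a six-membered carbon ring with three alternating C=C double bonds, fused to a five-membered ring containing one N–H nitrogen and two C=C double bonds; a five-membered ring with a sulfur at position 1 and a nitrogen at position 3 (in a C=N bond), with two double bonds; a six-membered carbon ring with three alternating C=C double bonds, fused to a saturated six-membered carbon ring; a five-membered ring of four carbons and one sulfur, with two C=C double bonds.
The 5-membered ring with two nitrogens (one N–H, one =N–) has a continuous p-orbital overlap around the ring; 2 ring double bonds (4 π electrons) plus a heteroatom lone pair (2) give 6 π electrons. Since 6 = 4n+2 (n=1), it is aromatic (imidazole).
The fused 6/5-membered bicyclic (with one N–H) is a single π system with 9 sp² atoms and 10 π electrons from ring double bonds plus a heteroatom lone pair. 10 = 4(2)+2, so the system is aromatic and both rings count as aromatic (indole).
The 5-membered ring with one sulfur and one =N– is planar and fully conjugated; 2 ring double bonds (4 π electrons) plus a heteroatom lone pair (2) give 6 π electrons. That satisfies 4n+2 with n=1, so it is aromatic (thiazole).
The 6-membered ring is planar and fully conjugated; 3 ring double bonds give 6 π electrons. 6 = 4(1)+2, so it is aromatic (benzene ring).
The second 6-membered ring has four sp³ carbons, so it is not fully conjugated — not aromatic (cyclohexane ring).
The 5-membered ring with one sulfur is fully conjugated (every ring atom contributes a p orbital); 2 ring double bonds (4 π electrons) plus a heteroatom lone pair (2) give 6 π electrons. Since 6 = 4n+2 (n=1), it is aromatic (thiophene).
6 of the 7 rings are aromatic. Total: 6.

6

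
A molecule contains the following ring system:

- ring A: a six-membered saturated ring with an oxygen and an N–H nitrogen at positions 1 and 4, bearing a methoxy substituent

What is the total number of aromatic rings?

Ring A has only sp³ atoms, so it is not fully conjugated — not aromatic (morpholine).

0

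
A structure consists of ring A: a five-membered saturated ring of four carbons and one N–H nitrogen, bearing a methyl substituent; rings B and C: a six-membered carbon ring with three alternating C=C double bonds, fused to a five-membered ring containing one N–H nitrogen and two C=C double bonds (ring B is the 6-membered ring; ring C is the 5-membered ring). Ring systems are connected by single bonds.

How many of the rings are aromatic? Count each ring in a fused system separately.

2

Ring A has only sp³ atoms, so it is not fully conjugated — not aromatic (pyrrolidine).
Rings B and C form a fused bicyclic system (with one N–H) with 9 sp² atoms and 10 π electrons from ring double bonds plus a heteroatom lone pair. 10 = 4(2)+2, so the system is aromatic and both rings count as aromatic (indole).
Aromatic: B, C. Total: 2.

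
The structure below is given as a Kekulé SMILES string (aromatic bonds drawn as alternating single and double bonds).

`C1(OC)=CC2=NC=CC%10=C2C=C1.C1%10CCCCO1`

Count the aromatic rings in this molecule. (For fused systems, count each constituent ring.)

2

The SMILES encodes two fused six-membered rings, each with three alternating double bonds; one ring is all carbon and the other has one ring nitrogen; a six-membered saturated ring of five carbons and one oxygen.
The fused 6/6-membered bicyclic (with one nitrogen) is a single π system with 10 sp² atoms and 10 π electrons from ring double bonds. 10 = 4(2)+2, so the system is aromatic and both rings count as aromatic (quinoline).
The 6-membered ring with one oxygen has only sp³ atoms, so it is not fully conjugated — not aromatic (tetrahydropyran).
2 of the 3 rings are aromatic. Total: 2.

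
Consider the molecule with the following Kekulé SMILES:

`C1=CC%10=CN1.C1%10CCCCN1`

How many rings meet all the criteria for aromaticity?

The SMILES encodes a five-membered ring of four carbons and one nitrogen bearing a hydrogen, with two C=C double bonds; a six-membered saturated ring of five carbons and one N–H nitrogen.
The 5-membered ring with one N–H is fully conjugated (every ring atom contributes a p orbital); 2 ring double bonds (4 π electrons) plus a heteroatom lone pair (2) give 6 π electrons. Since 6 = 4n+2 (n=1), it is aromatic (pyrrole).
The 6-membered ring with one N–H has only sp³ atoms, so it is not fully conjugated — not aromatic (piperidine).
1 of the 2 rings is aromatic. Total: 1.

1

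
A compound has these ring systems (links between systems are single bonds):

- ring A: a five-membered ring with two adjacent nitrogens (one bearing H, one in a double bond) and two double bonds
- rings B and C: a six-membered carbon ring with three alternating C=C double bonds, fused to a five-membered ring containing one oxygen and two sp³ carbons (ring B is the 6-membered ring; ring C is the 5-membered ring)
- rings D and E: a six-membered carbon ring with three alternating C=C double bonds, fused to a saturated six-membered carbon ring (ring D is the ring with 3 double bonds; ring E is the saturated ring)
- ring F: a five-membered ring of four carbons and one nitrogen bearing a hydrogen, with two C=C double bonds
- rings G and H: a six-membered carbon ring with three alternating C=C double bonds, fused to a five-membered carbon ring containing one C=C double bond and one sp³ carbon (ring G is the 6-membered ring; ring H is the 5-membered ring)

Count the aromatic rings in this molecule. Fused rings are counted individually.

5

Ring A has a continuous p-orbital overlap around the ring; 2 ring double bonds (4 π electrons) plus a heteroatom lone pair (2) give 6 π electrons. 6 = 4(1)+2, so ring A is aromatic (pyrazole).
Ring B is planar and fully conjugated; 3 ring double bonds give 6 π electrons. 6 = 4(1)+2, so ring B is aromatic (benzene ring).
Ring C has two sp³ carbons, so it is not fully conjugated — not aromatic (oxolane ring).
Ring D has a continuous p-orbital overlap around the ring; 3 ring double bonds give 6 π electrons. Since 6 = 4n+2 (n=1), ring D is aromatic (benzene ring).
Ring E has four sp³ carbons, so it is not fully conjugated — not aromatic (cyclohexane ring).
Ring F is planar and fully conjugated; 2 ring double bonds (4 π electrons) plus a heteroatom lone pair (2) give 6 π electrons. 6 = 4(1)+2, so ring F is aromatic (pyrrole).
Ring G is planar and fully conjugated; 3 ring double bonds give 6 π electrons. That satisfies 4n+2 with n=1, so ring G is aromatic (benzene ring).
Ring H has one sp³ carbon, so it is not fully conjugated — not aromatic (cyclopentene ring).
Aromatic: A, B, D, F, G. Total: 5.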